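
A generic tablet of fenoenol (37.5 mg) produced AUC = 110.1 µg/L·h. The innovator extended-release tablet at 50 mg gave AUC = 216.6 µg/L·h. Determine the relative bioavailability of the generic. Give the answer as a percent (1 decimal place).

F_rel = (AUC_test/D_test) / (AUC_ref/D_ref)
      = (110.1/37.5) / (216.6/50)
      = 2.936 / 4.332 = 0.6777 = 67.77%

F_rel = 67.8%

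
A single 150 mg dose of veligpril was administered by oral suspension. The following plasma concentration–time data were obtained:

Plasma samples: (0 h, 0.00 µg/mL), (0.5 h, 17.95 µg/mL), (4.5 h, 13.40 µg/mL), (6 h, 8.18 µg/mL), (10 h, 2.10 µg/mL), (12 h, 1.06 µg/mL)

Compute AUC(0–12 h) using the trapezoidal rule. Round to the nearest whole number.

AUC = 107 µg/mL·h

Trapezoidal AUC_0→12:
  [0→0.5]: (0.00+17.95)/2 × 0.5 = 4.4875
  [0.5→4.5]: (17.95+13.40)/2 × 4 = 62.7
  [4.5→6]: (13.40+8.18)/2 × 1.5 = 16.185
  [6→10]: (8.18+2.10)/2 × 4 = 20.56
  [10→12]: (2.10+1.06)/2 × 2 = 3.16
  Sum = 107.0925 µg/mL·h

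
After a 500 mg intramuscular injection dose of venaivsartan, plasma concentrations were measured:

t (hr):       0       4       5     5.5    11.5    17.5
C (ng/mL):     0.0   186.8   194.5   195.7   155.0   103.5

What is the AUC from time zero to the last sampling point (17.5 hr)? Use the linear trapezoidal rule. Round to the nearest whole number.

AUC = 2489 ng/mL·hr

Trapezoidal AUC_0→17.5:
  [0→4]: (0.0+186.8)/2 × 4 = 373.6
  [4→5]: (186.8+194.5)/2 × 1 = 190.65
  [5→5.5]: (194.5+195.7)/2 × 0.5 = 97.55
  [5.5→11.5]: (195.7+155.0)/2 × 6 = 1052.1
  [11.5→17.5]: (155.0+103.5)/2 × 6 = 775.5
  Sum = 2489.4 ng/mL·hr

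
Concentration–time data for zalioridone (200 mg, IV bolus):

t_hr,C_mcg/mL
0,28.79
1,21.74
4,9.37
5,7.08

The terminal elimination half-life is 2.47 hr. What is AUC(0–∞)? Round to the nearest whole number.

Trapezoidal AUC_0→5:
  [0→1]: (28.79+21.74)/2 × 1 = 25.265
  [1→4]: (21.74+9.37)/2 × 3 = 46.665
  [4→5]: (9.37+7.08)/2 × 1 = 8.225
  Sum = 80.155 mcg/mL·hr
k_e = ln2 / t½ = 0.693147 / 2.47 = 0.2806 hr^-1
Extrapolated tail: C_last / k_e = 7.08 / 0.2806 = 25.232
AUC_0→∞ = 80.155 + 25.232 = 105.387 mcg/mL·hr

AUC = 105 mcg/mL·hr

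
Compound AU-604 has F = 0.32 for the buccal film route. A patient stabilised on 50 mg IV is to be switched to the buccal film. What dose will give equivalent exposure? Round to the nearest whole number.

For equal systemic exposure: F × D_ev = D_iv
D_ev = D_iv / F = 50 / 0.32 = 156.25 mg

D_buccal = 156 mg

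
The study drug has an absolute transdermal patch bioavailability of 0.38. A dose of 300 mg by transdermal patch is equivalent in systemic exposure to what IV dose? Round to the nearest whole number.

D_iv = 114 mg

Systemic exposure from an extravascular dose = F × D_ev, so the equivalent IV dose is F × D_ev.
D_iv = F × D_ev = 0.38 × 300 = 114 mg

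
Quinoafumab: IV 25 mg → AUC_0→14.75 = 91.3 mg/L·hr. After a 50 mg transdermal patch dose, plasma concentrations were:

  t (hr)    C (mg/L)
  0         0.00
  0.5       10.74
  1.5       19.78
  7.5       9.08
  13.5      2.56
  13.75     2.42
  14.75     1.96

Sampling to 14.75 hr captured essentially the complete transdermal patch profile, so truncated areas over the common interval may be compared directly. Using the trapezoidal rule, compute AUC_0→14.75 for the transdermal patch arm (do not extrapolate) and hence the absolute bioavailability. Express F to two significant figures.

Trapezoidal AUC_0→14.75 (transdermal patch):
  [0→0.5]: (0.00+10.74)/2 × 0.5 = 2.685
  [0.5→1.5]: (10.74+19.78)/2 × 1 = 15.26
  [1.5→7.5]: (19.78+9.08)/2 × 6 = 86.58
  [7.5→13.5]: (9.08+2.56)/2 × 6 = 34.92
  [13.5→13.75]: (2.56+2.42)/2 × 0.25 = 0.6225
  [13.75→14.75]: (2.42+1.96)/2 × 1 = 2.19
  Sum = 142.2575 mg/L·hr
F = (AUC_ev/D_ev)/(AUC_iv/D_iv) = (142.2575/50)/(91.3/25) = 2.84515/3.652 = 0.7791

F = 0.78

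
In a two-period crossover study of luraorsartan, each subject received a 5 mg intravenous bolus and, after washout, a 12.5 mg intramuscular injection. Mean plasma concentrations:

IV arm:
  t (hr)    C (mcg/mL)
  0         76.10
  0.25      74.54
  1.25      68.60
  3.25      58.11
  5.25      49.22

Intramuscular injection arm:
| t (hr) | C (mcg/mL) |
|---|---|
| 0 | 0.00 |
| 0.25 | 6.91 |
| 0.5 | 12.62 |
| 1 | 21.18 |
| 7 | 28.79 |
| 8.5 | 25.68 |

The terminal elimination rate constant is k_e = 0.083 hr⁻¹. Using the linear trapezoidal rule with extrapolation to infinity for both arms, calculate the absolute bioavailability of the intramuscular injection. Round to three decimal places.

F = 0.223

Trapezoidal AUC_0→5.25 (IV):
  [0→0.25]: (76.10+74.54)/2 × 0.25 = 18.83
  [0.25→1.25]: (74.54+68.60)/2 × 1 = 71.57
  [1.25→3.25]: (68.60+58.11)/2 × 2 = 126.71
  [3.25→5.25]: (58.11+49.22)/2 × 2 = 107.33
  Sum = 324.44 mcg/mL·hr
IV tail: 49.22/0.083 = 593.012; AUC_iv,0→∞ = 324.44 + 593.012 = 917.452 mcg/mL·hr
Trapezoidal AUC_0→8.5 (intramuscular injection):
  [0→0.25]: (0.00+6.91)/2 × 0.25 = 0.86375
  [0.25→0.5]: (6.91+12.62)/2 × 0.25 = 2.44125
  [0.5→1]: (12.62+21.18)/2 × 0.5 = 8.45
  [1→7]: (21.18+28.79)/2 × 6 = 149.91
  [7→8.5]: (28.79+25.68)/2 × 1.5 = 40.8525
  Sum = 202.5175 mcg/mL·hr
intramuscular injection tail: 25.68/0.083 = 309.398; AUC_ev,0→∞ = 202.5175 + 309.398 = 511.9155 mcg/mL·hr
F = (AUC_ev/D_ev)/(AUC_iv/D_iv) = (511.9155/12.5)/(917.452/5) = 40.95324/183.4904 = 0.2232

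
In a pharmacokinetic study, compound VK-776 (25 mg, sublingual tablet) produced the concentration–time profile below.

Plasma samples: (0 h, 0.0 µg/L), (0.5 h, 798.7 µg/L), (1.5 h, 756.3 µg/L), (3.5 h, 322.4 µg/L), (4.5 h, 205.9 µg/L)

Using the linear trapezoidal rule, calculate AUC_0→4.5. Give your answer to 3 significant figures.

AUC = 2320 µg/L·h

Trapezoidal AUC_0→4.5:
  [0→0.5]: (0.0+798.7)/2 × 0.5 = 199.675
  [0.5→1.5]: (798.7+756.3)/2 × 1 = 777.5
  [1.5→3.5]: (756.3+322.4)/2 × 2 = 1078.7
  [3.5→4.5]: (322.4+205.9)/2 × 1 = 264.15
  Sum = 2320.025 µg/L·h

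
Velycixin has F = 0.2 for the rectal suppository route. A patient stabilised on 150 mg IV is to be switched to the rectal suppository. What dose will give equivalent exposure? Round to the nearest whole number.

D_rectal = 750 mg

For equal systemic exposure: F × D_ev = D_iv
D_ev = D_iv / F = 150 / 0.2 = 750 mg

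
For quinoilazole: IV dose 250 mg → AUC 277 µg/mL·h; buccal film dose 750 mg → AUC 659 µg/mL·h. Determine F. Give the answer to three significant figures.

F = 0.793

F = (AUC_ev / D_ev) / (AUC_iv / D_iv)
  = (659/750) / (277/250)
  = 0.878667 / 1.108 = 0.7930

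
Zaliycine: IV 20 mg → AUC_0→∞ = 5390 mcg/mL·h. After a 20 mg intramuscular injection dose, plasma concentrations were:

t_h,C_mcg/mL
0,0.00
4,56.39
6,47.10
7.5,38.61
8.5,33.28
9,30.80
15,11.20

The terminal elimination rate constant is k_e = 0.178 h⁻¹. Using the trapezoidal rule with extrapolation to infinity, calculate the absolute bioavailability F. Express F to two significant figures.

Trapezoidal AUC_0→15 (intramuscular injection):
  [0→4]: (0.00+56.39)/2 × 4 = 112.78
  [4→6]: (56.39+47.10)/2 × 2 = 103.49
  [6→7.5]: (47.10+38.61)/2 × 1.5 = 64.2825
  [7.5→8.5]: (38.61+33.28)/2 × 1 = 35.945
  [8.5→9]: (33.28+30.80)/2 × 0.5 = 16.02
  [9→15]: (30.80+11.20)/2 × 6 = 126.0
  Sum = 458.5175 mcg/mL·h
Tail: C_last/k_e = 11.20/0.178 = 62.921
AUC_0→∞ (intramuscular injection) = 458.5175 + 62.921 = 521.4385 mcg/mL·h
F = (AUC_ev/D_ev)/(AUC_iv/D_iv) = (521.4385/20)/(5390/20) = 26.071925/269.5 = 0.0967

F = 0.097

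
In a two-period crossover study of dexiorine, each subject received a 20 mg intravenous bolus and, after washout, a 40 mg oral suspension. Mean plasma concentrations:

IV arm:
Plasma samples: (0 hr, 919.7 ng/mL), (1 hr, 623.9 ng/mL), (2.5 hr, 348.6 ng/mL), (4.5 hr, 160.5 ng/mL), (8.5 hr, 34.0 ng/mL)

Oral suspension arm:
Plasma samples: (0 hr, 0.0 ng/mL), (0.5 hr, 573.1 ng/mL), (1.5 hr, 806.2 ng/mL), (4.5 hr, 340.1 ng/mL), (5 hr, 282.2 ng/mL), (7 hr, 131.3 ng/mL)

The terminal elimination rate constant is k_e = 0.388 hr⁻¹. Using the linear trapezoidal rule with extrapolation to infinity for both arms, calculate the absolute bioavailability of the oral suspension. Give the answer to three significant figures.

F = 0.696

Trapezoidal AUC_0→8.5 (IV):
  [0→1]: (919.7+623.9)/2 × 1 = 771.8
  [1→2.5]: (623.9+348.6)/2 × 1.5 = 729.375
  [2.5→4.5]: (348.6+160.5)/2 × 2 = 509.1
  [4.5→8.5]: (160.5+34.0)/2 × 4 = 389.0
  Sum = 2399.275 ng/mL·hr
IV tail: 34.0/0.388 = 87.629; AUC_iv,0→∞ = 2399.275 + 87.629 = 2486.904 ng/mL·hr
Trapezoidal AUC_0→7 (oral suspension):
  [0→0.5]: (0.0+573.1)/2 × 0.5 = 143.275
  [0.5→1.5]: (573.1+806.2)/2 × 1 = 689.65
  [1.5→4.5]: (806.2+340.1)/2 × 3 = 1719.45
  [4.5→5]: (340.1+282.2)/2 × 0.5 = 155.575
  [5→7]: (282.2+131.3)/2 × 2 = 413.5
  Sum = 3121.45 ng/mL·hr
oral suspension tail: 131.3/0.388 = 338.402; AUC_ev,0→∞ = 3121.45 + 338.402 = 3459.852 ng/mL·hr
F = (AUC_ev/D_ev)/(AUC_iv/D_iv) = (3459.852/40)/(2486.904/20) = 86.4963/124.3452 = 0.6956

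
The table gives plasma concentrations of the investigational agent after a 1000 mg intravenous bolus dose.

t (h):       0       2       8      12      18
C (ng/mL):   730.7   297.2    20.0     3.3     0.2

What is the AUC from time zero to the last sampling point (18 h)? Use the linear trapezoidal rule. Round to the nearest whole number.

Trapezoidal AUC_0→18:
  [0→2]: (730.7+297.2)/2 × 2 = 1027.9
  [2→8]: (297.2+20.0)/2 × 6 = 951.6
  [8→12]: (20.0+3.3)/2 × 4 = 46.6
  [12→18]: (3.3+0.2)/2 × 6 = 10.5
  Sum = 2036.6 ng/mL·h

AUC = 2037 ng/mL·h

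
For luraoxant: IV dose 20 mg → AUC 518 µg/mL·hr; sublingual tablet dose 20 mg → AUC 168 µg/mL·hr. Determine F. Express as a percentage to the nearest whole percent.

F = 32%

F = (AUC_ev / D_ev) / (AUC_iv / D_iv)
  = (168/20) / (518/20)
  = 8.4 / 25.9 = 0.3243
  = 32.43%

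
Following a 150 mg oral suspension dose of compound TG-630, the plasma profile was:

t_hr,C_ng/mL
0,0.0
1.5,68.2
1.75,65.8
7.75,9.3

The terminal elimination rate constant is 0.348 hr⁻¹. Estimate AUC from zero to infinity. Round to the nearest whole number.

AUC = 320 ng/mL·hr

Trapezoidal AUC_0→7.75:
  [0→1.5]: (0.0+68.2)/2 × 1.5 = 51.15
  [1.5→1.75]: (68.2+65.8)/2 × 0.25 = 16.75
  [1.75→7.75]: (65.8+9.3)/2 × 6 = 225.3
  Sum = 293.2 ng/mL·hr
Extrapolated tail: C_last / k_e = 9.3 / 0.348 = 26.724
AUC_0→∞ = 293.2 + 26.724 = 319.924 ng/mL·hr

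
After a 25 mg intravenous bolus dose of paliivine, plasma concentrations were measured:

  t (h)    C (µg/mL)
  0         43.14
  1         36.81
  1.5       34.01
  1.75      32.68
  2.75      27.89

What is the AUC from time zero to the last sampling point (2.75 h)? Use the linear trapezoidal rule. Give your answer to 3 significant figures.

Trapezoidal AUC_0→2.75:
  [0→1]: (43.14+36.81)/2 × 1 = 39.975
  [1→1.5]: (36.81+34.01)/2 × 0.5 = 17.705
  [1.5→1.75]: (34.01+32.68)/2 × 0.25 = 8.33625
  [1.75→2.75]: (32.68+27.89)/2 × 1 = 30.285
  Sum = 96.30125 µg/mL·h

AUC = 96.3 µg/mL·h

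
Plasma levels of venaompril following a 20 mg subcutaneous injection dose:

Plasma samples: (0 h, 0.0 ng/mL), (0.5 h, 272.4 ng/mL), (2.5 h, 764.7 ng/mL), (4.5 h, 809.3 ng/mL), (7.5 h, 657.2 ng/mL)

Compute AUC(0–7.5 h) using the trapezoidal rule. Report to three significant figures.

Trapezoidal AUC_0→7.5:
  [0→0.5]: (0.0+272.4)/2 × 0.5 = 68.1
  [0.5→2.5]: (272.4+764.7)/2 × 2 = 1037.1
  [2.5→4.5]: (764.7+809.3)/2 × 2 = 1574.0
  [4.5→7.5]: (809.3+657.2)/2 × 3 = 2199.75
  Sum = 4878.95 ng/mL·h

AUC = 4880 ng/mL·h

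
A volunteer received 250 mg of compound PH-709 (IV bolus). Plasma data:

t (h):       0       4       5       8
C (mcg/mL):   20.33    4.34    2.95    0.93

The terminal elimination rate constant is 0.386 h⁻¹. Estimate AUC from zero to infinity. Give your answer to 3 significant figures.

AUC = 61.2 mcg/mL·h

Trapezoidal AUC_0→8:
  [0→4]: (20.33+4.34)/2 × 4 = 49.34
  [4→5]: (4.34+2.95)/2 × 1 = 3.645
  [5→8]: (2.95+0.93)/2 × 3 = 5.82
  Sum = 58.805 mcg/mL·h
Extrapolated tail: C_last / k_e = 0.93 / 0.386 = 2.409
AUC_0→∞ = 58.805 + 2.409 = 61.214 mcg/mL·h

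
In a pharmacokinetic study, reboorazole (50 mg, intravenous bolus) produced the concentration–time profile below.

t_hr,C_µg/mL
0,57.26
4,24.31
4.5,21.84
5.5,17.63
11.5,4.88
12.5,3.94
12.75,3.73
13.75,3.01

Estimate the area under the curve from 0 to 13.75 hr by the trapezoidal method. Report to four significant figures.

Trapezoidal AUC_0→13.75:
  [0→4]: (57.26+24.31)/2 × 4 = 163.14
  [4→4.5]: (24.31+21.84)/2 × 0.5 = 11.5375
  [4.5→5.5]: (21.84+17.63)/2 × 1 = 19.735
  [5.5→11.5]: (17.63+4.88)/2 × 6 = 67.53
  [11.5→12.5]: (4.88+3.94)/2 × 1 = 4.41
  [12.5→12.75]: (3.94+3.73)/2 × 0.25 = 0.95875
  [12.75→13.75]: (3.73+3.01)/2 × 1 = 3.37
  Sum = 270.68125 µg/mL·hr

AUC = 270.7 µg/mL·hr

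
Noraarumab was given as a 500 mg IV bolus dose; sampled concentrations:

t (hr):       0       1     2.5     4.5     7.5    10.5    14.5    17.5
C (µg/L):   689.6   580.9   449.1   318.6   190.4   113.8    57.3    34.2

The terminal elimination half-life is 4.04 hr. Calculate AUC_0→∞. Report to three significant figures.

Trapezoidal AUC_0→17.5:
  [0→1]: (689.6+580.9)/2 × 1 = 635.25
  [1→2.5]: (580.9+449.1)/2 × 1.5 = 772.5
  [2.5→4.5]: (449.1+318.6)/2 × 2 = 767.7
  [4.5→7.5]: (318.6+190.4)/2 × 3 = 763.5
  [7.5→10.5]: (190.4+113.8)/2 × 3 = 456.3
  [10.5→14.5]: (113.8+57.3)/2 × 4 = 342.2
  [14.5→17.5]: (57.3+34.2)/2 × 3 = 137.25
  Sum = 3874.7 µg/L·hr
k_e = ln2 / t½ = 0.693147 / 4.04 = 0.1716 hr^-1
Extrapolated tail: C_last / k_e = 34.2 / 0.1716 = 199.301
AUC_0→∞ = 3874.7 + 199.301 = 4074.001 µg/L·hr

AUC = 4070 µg/L·hr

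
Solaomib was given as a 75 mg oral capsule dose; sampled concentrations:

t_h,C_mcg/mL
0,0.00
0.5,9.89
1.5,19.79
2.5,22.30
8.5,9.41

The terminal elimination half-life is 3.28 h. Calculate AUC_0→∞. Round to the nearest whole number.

Trapezoidal AUC_0→8.5:
  [0→0.5]: (0.00+9.89)/2 × 0.5 = 2.4725
  [0.5→1.5]: (9.89+19.79)/2 × 1 = 14.84
  [1.5→2.5]: (19.79+22.30)/2 × 1 = 21.045
  [2.5→8.5]: (22.30+9.41)/2 × 6 = 95.13
  Sum = 133.4875 mcg/mL·h
k_e = ln2 / t½ = 0.693147 / 3.28 = 0.2113 h^-1
Extrapolated tail: C_last / k_e = 9.41 / 0.2113 = 44.534
AUC_0→∞ = 133.4875 + 44.534 = 178.0215 mcg/mL·h

AUC = 178 mcg/mL·h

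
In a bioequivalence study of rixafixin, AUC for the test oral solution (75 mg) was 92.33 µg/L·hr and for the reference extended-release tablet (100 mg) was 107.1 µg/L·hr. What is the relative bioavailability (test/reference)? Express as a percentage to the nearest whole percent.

F_rel = (AUC_test/D_test) / (AUC_ref/D_ref)
      = (92.33/75) / (107.1/100)
      = 1.23107 / 1.071 = 1.1495 = 114.95%

F_rel = 115%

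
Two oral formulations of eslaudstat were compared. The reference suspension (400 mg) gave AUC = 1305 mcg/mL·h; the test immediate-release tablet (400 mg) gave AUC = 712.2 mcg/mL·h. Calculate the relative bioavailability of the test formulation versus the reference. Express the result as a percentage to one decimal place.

F_rel = (AUC_test/D_test) / (AUC_ref/D_ref)
      = (712.2/400) / (1305/400)
      = 1.7805 / 3.2625 = 0.5457 = 54.57%

F_rel = 54.6%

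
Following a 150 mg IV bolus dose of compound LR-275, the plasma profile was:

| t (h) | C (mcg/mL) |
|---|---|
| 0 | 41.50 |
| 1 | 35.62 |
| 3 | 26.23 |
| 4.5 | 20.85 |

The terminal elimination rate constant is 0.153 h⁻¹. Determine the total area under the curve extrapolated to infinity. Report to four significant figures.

Trapezoidal AUC_0→4.5:
  [0→1]: (41.50+35.62)/2 × 1 = 38.56
  [1→3]: (35.62+26.23)/2 × 2 = 61.85
  [3→4.5]: (26.23+20.85)/2 × 1.5 = 35.31
  Sum = 135.72 mcg/mL·h
Extrapolated tail: C_last / k_e = 20.85 / 0.153 = 136.275
AUC_0→∞ = 135.72 + 136.275 = 271.995 mcg/mL·h

AUC = 272.0 mcg/mL·h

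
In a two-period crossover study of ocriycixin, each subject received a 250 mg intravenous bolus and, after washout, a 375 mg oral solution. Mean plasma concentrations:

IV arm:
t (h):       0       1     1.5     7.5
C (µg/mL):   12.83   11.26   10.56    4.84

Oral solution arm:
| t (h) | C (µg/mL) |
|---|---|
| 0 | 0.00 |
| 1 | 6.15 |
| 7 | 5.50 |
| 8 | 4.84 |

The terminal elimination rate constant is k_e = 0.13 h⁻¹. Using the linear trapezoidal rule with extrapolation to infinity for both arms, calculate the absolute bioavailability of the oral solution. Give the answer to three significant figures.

Trapezoidal AUC_0→7.5 (IV):
  [0→1]: (12.83+11.26)/2 × 1 = 12.045
  [1→1.5]: (11.26+10.56)/2 × 0.5 = 5.455
  [1.5→7.5]: (10.56+4.84)/2 × 6 = 46.2
  Sum = 63.7 µg/mL·h
IV tail: 4.84/0.13 = 37.231; AUC_iv,0→∞ = 63.7 + 37.231 = 100.931 µg/mL·h
Trapezoidal AUC_0→8 (oral solution):
  [0→1]: (0.00+6.15)/2 × 1 = 3.075
  [1→7]: (6.15+5.50)/2 × 6 = 34.95
  [7→8]: (5.50+4.84)/2 × 1 = 5.17
  Sum = 43.195 µg/mL·h
oral solution tail: 4.84/0.13 = 37.231; AUC_ev,0→∞ = 43.195 + 37.231 = 80.426 µg/mL·h
F = (AUC_ev/D_ev)/(AUC_iv/D_iv) = (80.426/375)/(100.931/250) = 0.214469/0.403724 = 0.5312

F = 0.531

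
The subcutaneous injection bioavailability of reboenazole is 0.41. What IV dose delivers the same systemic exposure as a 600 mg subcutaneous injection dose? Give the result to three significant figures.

D_iv = 246 mg

Systemic exposure from an extravascular dose = F × D_ev, so the equivalent IV dose is F × D_ev.
D_iv = F × D_ev = 0.41 × 600 = 246 mg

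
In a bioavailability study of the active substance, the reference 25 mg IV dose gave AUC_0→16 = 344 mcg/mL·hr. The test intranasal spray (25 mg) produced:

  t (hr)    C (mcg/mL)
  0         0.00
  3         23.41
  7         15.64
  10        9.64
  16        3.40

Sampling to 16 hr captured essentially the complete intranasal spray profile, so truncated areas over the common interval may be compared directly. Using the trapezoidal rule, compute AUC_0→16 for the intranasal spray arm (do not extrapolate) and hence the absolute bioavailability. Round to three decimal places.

F = 0.553

Trapezoidal AUC_0→16 (intranasal spray):
  [0→3]: (0.00+23.41)/2 × 3 = 35.115
  [3→7]: (23.41+15.64)/2 × 4 = 78.1
  [7→10]: (15.64+9.64)/2 × 3 = 37.92
  [10→16]: (9.64+3.40)/2 × 6 = 39.12
  Sum = 190.255 mcg/mL·hr
F = (AUC_ev/D_ev)/(AUC_iv/D_iv) = (190.255/25)/(344/25) = 7.6102/13.76 = 0.5531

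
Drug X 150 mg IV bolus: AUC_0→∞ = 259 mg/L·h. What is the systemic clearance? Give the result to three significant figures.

CL = 0.579 L/h

CL = Dose_iv / AUC_0→∞
   = 150 / 259 = 0.579151 L/h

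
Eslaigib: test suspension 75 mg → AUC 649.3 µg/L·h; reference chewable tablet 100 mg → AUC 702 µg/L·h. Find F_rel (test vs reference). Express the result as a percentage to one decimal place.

F_rel = (AUC_test/D_test) / (AUC_ref/D_ref)
      = (649.3/75) / (702/100)
      = 8.65733 / 7.02 = 1.2332 = 123.32%

F_rel = 123.3%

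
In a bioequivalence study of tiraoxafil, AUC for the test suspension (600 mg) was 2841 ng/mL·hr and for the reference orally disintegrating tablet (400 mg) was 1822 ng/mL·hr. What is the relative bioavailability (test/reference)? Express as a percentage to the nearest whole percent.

F_rel = 104%

F_rel = (AUC_test/D_test) / (AUC_ref/D_ref)
      = (2841/600) / (1822/400)
      = 4.735 / 4.555 = 1.0395 = 103.95%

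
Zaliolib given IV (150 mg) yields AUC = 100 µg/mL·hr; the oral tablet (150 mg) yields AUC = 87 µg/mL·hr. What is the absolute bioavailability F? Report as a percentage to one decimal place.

F = 87.0%

F = (AUC_ev / D_ev) / (AUC_iv / D_iv)
  = (87/150) / (100/150)
  = 0.58 / 0.666667 = 0.8700
  = 87.00%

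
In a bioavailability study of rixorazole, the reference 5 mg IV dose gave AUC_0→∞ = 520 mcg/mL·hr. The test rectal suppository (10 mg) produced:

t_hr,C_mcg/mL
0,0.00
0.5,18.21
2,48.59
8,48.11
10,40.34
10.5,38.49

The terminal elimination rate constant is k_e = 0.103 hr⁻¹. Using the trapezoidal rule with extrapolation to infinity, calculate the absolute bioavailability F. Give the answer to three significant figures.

Trapezoidal AUC_0→10.5 (rectal suppository):
  [0→0.5]: (0.00+18.21)/2 × 0.5 = 4.5525
  [0.5→2]: (18.21+48.59)/2 × 1.5 = 50.1
  [2→8]: (48.59+48.11)/2 × 6 = 290.1
  [8→10]: (48.11+40.34)/2 × 2 = 88.45
  [10→10.5]: (40.34+38.49)/2 × 0.5 = 19.7075
  Sum = 452.91 mcg/mL·hr
Tail: C_last/k_e = 38.49/0.103 = 373.689
AUC_0→∞ (rectal suppository) = 452.91 + 373.689 = 826.599 mcg/mL·hr
F = (AUC_ev/D_ev)/(AUC_iv/D_iv) = (826.599/10)/(520/5) = 82.6599/104 = 0.7948

F = 0.795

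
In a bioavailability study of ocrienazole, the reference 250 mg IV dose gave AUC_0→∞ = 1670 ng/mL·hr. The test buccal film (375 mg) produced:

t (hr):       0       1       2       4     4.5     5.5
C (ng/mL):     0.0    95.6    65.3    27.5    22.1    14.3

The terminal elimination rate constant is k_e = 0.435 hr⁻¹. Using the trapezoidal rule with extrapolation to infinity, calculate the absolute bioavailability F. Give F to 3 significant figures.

Trapezoidal AUC_0→5.5 (buccal film):
  [0→1]: (0.0+95.6)/2 × 1 = 47.8
  [1→2]: (95.6+65.3)/2 × 1 = 80.45
  [2→4]: (65.3+27.5)/2 × 2 = 92.8
  [4→4.5]: (27.5+22.1)/2 × 0.5 = 12.4
  [4.5→5.5]: (22.1+14.3)/2 × 1 = 18.2
  Sum = 251.65 ng/mL·hr
Tail: C_last/k_e = 14.3/0.435 = 32.874
AUC_0→∞ (buccal film) = 251.65 + 32.874 = 284.524 ng/mL·hr
F = (AUC_ev/D_ev)/(AUC_iv/D_iv) = (284.524/375)/(1670/250) = 0.758731/6.68 = 0.1136

F = 0.114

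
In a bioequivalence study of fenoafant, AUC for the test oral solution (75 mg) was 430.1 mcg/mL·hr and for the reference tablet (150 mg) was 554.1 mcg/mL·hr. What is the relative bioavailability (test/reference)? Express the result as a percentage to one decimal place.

F_rel = (AUC_test/D_test) / (AUC_ref/D_ref)
      = (430.1/75) / (554.1/150)
      = 5.73467 / 3.694 = 1.5524 = 155.24%

F_rel = 155.2%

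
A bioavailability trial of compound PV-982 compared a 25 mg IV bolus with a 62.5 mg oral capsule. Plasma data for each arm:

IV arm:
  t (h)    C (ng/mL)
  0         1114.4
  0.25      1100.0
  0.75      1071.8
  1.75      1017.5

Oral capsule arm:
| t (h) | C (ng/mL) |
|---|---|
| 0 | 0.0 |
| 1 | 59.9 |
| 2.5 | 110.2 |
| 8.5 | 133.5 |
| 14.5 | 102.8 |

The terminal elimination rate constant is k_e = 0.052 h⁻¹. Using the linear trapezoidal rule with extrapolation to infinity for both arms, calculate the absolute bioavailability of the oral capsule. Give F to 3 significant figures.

Trapezoidal AUC_0→1.75 (IV):
  [0→0.25]: (1114.4+1100.0)/2 × 0.25 = 276.8
  [0.25→0.75]: (1100.0+1071.8)/2 × 0.5 = 542.95
  [0.75→1.75]: (1071.8+1017.5)/2 × 1 = 1044.65
  Sum = 1864.4 ng/mL·h
IV tail: 1017.5/0.052 = 19567.308; AUC_iv,0→∞ = 1864.4 + 19567.308 = 21431.708 ng/mL·h
Trapezoidal AUC_0→14.5 (oral capsule):
  [0→1]: (0.0+59.9)/2 × 1 = 29.95
  [1→2.5]: (59.9+110.2)/2 × 1.5 = 127.575
  [2.5→8.5]: (110.2+133.5)/2 × 6 = 731.1
  [8.5→14.5]: (133.5+102.8)/2 × 6 = 708.9
  Sum = 1597.525 ng/mL·h
oral capsule tail: 102.8/0.052 = 1976.923; AUC_ev,0→∞ = 1597.525 + 1976.923 = 3574.448 ng/mL·h
F = (AUC_ev/D_ev)/(AUC_iv/D_iv) = (3574.448/62.5)/(21431.708/25) = 57.191168/857.26832 = 0.0667

F = 0.0667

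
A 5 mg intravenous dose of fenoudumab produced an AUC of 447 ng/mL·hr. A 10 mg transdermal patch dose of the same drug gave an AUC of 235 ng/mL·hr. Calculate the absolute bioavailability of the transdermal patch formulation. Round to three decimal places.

F = (AUC_ev / D_ev) / (AUC_iv / D_iv)
  = (235/10) / (447/5)
  = 23.5 / 89.4 = 0.2629

F = 0.263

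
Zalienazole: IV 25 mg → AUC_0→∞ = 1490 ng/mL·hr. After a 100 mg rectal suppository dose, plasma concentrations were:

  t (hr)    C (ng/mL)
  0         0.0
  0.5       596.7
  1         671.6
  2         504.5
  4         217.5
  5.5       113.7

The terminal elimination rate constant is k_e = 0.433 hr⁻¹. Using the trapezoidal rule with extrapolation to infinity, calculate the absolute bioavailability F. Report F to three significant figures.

F = 0.384

Trapezoidal AUC_0→5.5 (rectal suppository):
  [0→0.5]: (0.0+596.7)/2 × 0.5 = 149.175
  [0.5→1]: (596.7+671.6)/2 × 0.5 = 317.075
  [1→2]: (671.6+504.5)/2 × 1 = 588.05
  [2→4]: (504.5+217.5)/2 × 2 = 722.0
  [4→5.5]: (217.5+113.7)/2 × 1.5 = 248.4
  Sum = 2024.7 ng/mL·hr
Tail: C_last/k_e = 113.7/0.433 = 262.587
AUC_0→∞ (rectal suppository) = 2024.7 + 262.587 = 2287.287 ng/mL·hr
F = (AUC_ev/D_ev)/(AUC_iv/D_iv) = (2287.287/100)/(1490/25) = 22.87287/59.6 = 0.3838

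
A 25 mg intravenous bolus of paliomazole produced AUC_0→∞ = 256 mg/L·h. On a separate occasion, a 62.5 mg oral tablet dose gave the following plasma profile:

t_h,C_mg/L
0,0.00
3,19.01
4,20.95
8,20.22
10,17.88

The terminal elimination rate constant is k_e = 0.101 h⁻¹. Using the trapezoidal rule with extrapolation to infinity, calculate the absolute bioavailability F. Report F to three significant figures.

Trapezoidal AUC_0→10 (oral tablet):
  [0→3]: (0.00+19.01)/2 × 3 = 28.515
  [3→4]: (19.01+20.95)/2 × 1 = 19.98
  [4→8]: (20.95+20.22)/2 × 4 = 82.34
  [8→10]: (20.22+17.88)/2 × 2 = 38.1
  Sum = 168.935 mg/L·h
Tail: C_last/k_e = 17.88/0.101 = 177.030
AUC_0→∞ (oral tablet) = 168.935 + 177.030 = 345.965 mg/L·h
F = (AUC_ev/D_ev)/(AUC_iv/D_iv) = (345.965/62.5)/(256/25) = 5.53544/10.24 = 0.5406

F = 0.541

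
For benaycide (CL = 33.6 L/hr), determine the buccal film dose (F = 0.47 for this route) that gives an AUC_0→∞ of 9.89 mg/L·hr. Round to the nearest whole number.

Dose = 707 mg

Dose = CL × AUC_0→∞ / F
     = 33.6 × 9.89 / 0.47 = 707.03 mg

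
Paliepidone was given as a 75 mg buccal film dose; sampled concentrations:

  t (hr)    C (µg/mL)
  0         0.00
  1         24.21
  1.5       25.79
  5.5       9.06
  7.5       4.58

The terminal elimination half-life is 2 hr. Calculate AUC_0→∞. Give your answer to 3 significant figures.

Trapezoidal AUC_0→7.5:
  [0→1]: (0.00+24.21)/2 × 1 = 12.105
  [1→1.5]: (24.21+25.79)/2 × 0.5 = 12.5
  [1.5→5.5]: (25.79+9.06)/2 × 4 = 69.7
  [5.5→7.5]: (9.06+4.58)/2 × 2 = 13.64
  Sum = 107.945 µg/mL·hr
k_e = ln2 / t½ = 0.693147 / 2 = 0.3466 hr^-1
Extrapolated tail: C_last / k_e = 4.58 / 0.3466 = 13.214
AUC_0→∞ = 107.945 + 13.214 = 121.159 µg/mL·hr

AUC = 121 µg/mL·hr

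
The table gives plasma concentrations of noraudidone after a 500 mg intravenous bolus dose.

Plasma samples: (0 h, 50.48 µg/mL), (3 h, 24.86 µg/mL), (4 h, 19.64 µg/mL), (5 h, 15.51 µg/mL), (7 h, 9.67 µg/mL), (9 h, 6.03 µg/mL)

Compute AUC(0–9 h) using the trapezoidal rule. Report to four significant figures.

Trapezoidal AUC_0→9:
  [0→3]: (50.48+24.86)/2 × 3 = 113.01
  [3→4]: (24.86+19.64)/2 × 1 = 22.25
  [4→5]: (19.64+15.51)/2 × 1 = 17.575
  [5→7]: (15.51+9.67)/2 × 2 = 25.18
  [7→9]: (9.67+6.03)/2 × 2 = 15.7
  Sum = 193.715 µg/mL·h

AUC = 193.7 µg/mL·h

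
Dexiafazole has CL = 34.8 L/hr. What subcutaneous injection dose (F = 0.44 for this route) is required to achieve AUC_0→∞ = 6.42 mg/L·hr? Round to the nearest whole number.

Dose = 508 mg

Dose = CL × AUC_0→∞ / F
     = 34.8 × 6.42 / 0.44 = 507.764 mg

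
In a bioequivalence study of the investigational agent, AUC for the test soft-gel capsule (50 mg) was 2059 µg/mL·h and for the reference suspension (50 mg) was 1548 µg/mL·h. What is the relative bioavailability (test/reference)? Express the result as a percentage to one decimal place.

F_rel = (AUC_test/D_test) / (AUC_ref/D_ref)
      = (2059/50) / (1548/50)
      = 41.18 / 30.96 = 1.3301 = 133.01%

F_rel = 133.0%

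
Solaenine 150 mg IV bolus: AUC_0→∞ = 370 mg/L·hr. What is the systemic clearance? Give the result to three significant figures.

CL = 0.405 L/hr

CL = Dose_iv / AUC_0→∞
   = 150 / 370 = 0.405405 L/hr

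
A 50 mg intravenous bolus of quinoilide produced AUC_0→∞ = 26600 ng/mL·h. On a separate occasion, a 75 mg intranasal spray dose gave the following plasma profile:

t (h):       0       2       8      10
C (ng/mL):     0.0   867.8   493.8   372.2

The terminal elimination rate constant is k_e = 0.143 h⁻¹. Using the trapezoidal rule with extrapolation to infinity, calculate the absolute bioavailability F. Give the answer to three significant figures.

Trapezoidal AUC_0→10 (intranasal spray):
  [0→2]: (0.0+867.8)/2 × 2 = 867.8
  [2→8]: (867.8+493.8)/2 × 6 = 4084.8
  [8→10]: (493.8+372.2)/2 × 2 = 866.0
  Sum = 5818.6 ng/mL·h
Tail: C_last/k_e = 372.2/0.143 = 2602.797
AUC_0→∞ (intranasal spray) = 5818.6 + 2602.797 = 8421.397 ng/mL·h
F = (AUC_ev/D_ev)/(AUC_iv/D_iv) = (8421.397/75)/(26600/50) = 112.285/532 = 0.2111

F = 0.211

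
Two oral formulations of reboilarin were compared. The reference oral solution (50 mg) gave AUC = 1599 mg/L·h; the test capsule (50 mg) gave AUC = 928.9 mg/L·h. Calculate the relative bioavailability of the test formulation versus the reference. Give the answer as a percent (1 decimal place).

F_rel = 58.1%

F_rel = (AUC_test/D_test) / (AUC_ref/D_ref)
      = (928.9/50) / (1599/50)
      = 18.578 / 31.98 = 0.5809 = 58.09%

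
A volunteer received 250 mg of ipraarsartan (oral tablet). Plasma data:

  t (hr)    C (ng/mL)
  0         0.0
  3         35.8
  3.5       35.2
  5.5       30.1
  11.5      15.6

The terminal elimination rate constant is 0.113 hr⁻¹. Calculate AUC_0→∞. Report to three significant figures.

Trapezoidal AUC_0→11.5:
  [0→3]: (0.0+35.8)/2 × 3 = 53.7
  [3→3.5]: (35.8+35.2)/2 × 0.5 = 17.75
  [3.5→5.5]: (35.2+30.1)/2 × 2 = 65.3
  [5.5→11.5]: (30.1+15.6)/2 × 6 = 137.1
  Sum = 273.85 ng/mL·hr
Extrapolated tail: C_last / k_e = 15.6 / 0.113 = 138.053
AUC_0→∞ = 273.85 + 138.053 = 411.903 ng/mL·hr

AUC = 412 ng/mL·hr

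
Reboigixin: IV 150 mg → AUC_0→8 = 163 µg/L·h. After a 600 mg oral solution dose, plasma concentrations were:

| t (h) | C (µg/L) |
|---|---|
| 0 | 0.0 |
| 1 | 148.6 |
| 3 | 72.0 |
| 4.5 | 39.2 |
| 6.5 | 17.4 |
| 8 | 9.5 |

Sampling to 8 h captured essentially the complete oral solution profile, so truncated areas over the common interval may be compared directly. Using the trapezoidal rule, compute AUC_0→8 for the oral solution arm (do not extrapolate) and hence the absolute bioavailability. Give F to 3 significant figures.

F = 0.698

Trapezoidal AUC_0→8 (oral solution):
  [0→1]: (0.0+148.6)/2 × 1 = 74.3
  [1→3]: (148.6+72.0)/2 × 2 = 220.6
  [3→4.5]: (72.0+39.2)/2 × 1.5 = 83.4
  [4.5→6.5]: (39.2+17.4)/2 × 2 = 56.6
  [6.5→8]: (17.4+9.5)/2 × 1.5 = 20.175
  Sum = 455.075 µg/L·h
F = (AUC_ev/D_ev)/(AUC_iv/D_iv) = (455.075/600)/(163/150) = 0.758458/1.08667 = 0.6980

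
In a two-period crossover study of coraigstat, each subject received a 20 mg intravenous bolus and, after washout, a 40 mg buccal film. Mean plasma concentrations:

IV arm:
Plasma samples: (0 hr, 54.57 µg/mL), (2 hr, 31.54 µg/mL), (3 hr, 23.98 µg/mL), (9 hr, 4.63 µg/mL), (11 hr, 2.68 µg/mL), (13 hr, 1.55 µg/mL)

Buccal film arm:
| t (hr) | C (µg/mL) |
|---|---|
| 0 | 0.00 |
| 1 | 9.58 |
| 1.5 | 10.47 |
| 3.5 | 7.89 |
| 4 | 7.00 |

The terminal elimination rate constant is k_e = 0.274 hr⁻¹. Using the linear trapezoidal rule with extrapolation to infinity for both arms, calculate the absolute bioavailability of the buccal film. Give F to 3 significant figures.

Trapezoidal AUC_0→13 (IV):
  [0→2]: (54.57+31.54)/2 × 2 = 86.11
  [2→3]: (31.54+23.98)/2 × 1 = 27.76
  [3→9]: (23.98+4.63)/2 × 6 = 85.83
  [9→11]: (4.63+2.68)/2 × 2 = 7.31
  [11→13]: (2.68+1.55)/2 × 2 = 4.23
  Sum = 211.24 µg/mL·hr
IV tail: 1.55/0.274 = 5.657; AUC_iv,0→∞ = 211.24 + 5.657 = 216.897 µg/mL·hr
Trapezoidal AUC_0→4 (buccal film):
  [0→1]: (0.00+9.58)/2 × 1 = 4.79
  [1→1.5]: (9.58+10.47)/2 × 0.5 = 5.0125
  [1.5→3.5]: (10.47+7.89)/2 × 2 = 18.36
  [3.5→4]: (7.89+7.00)/2 × 0.5 = 3.7225
  Sum = 31.885 µg/mL·hr
buccal film tail: 7.00/0.274 = 25.547; AUC_ev,0→∞ = 31.885 + 25.547 = 57.432 µg/mL·hr
F = (AUC_ev/D_ev)/(AUC_iv/D_iv) = (57.432/40)/(216.897/20) = 1.4358/10.84485 = 0.1324

F = 0.132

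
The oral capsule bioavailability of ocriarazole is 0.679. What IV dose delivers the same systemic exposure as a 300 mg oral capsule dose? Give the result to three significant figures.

Systemic exposure from an extravascular dose = F × D_ev, so the equivalent IV dose is F × D_ev.
D_iv = F × D_ev = 0.679 × 300 = 203.7 mg

D_iv = 204 mg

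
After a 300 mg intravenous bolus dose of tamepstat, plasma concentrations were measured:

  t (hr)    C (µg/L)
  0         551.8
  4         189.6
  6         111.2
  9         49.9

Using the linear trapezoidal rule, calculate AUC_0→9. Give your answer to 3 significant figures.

Trapezoidal AUC_0→9:
  [0→4]: (551.8+189.6)/2 × 4 = 1482.8
  [4→6]: (189.6+111.2)/2 × 2 = 300.8
  [6→9]: (111.2+49.9)/2 × 3 = 241.65
  Sum = 2025.25 µg/L·hr

AUC = 2030 µg/L·hr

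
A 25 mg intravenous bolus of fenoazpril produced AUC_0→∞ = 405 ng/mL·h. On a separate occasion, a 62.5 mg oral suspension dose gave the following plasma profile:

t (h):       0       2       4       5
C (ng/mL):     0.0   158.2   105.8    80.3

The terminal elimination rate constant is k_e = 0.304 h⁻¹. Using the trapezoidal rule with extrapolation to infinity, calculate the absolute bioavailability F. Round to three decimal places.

Trapezoidal AUC_0→5 (oral suspension):
  [0→2]: (0.0+158.2)/2 × 2 = 158.2
  [2→4]: (158.2+105.8)/2 × 2 = 264.0
  [4→5]: (105.8+80.3)/2 × 1 = 93.05
  Sum = 515.25 ng/mL·h
Tail: C_last/k_e = 80.3/0.304 = 264.145
AUC_0→∞ (oral suspension) = 515.25 + 264.145 = 779.395 ng/mL·h
F = (AUC_ev/D_ev)/(AUC_iv/D_iv) = (779.395/62.5)/(405/25) = 12.47032/16.2 = 0.7698

F = 0.770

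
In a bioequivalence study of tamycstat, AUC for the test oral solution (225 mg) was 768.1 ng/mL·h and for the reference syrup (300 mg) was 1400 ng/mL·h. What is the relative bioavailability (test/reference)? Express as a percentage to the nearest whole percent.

F_rel = (AUC_test/D_test) / (AUC_ref/D_ref)
      = (768.1/225) / (1400/300)
      = 3.41378 / 4.66667 = 0.7315 = 73.15%

F_rel = 73%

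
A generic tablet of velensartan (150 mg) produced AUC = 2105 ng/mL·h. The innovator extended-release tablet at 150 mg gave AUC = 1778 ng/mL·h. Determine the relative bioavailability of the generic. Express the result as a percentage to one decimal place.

F_rel = (AUC_test/D_test) / (AUC_ref/D_ref)
      = (2105/150) / (1778/150)
      = 14.0333 / 11.8533 = 1.1839 = 118.39%

F_rel = 118.4%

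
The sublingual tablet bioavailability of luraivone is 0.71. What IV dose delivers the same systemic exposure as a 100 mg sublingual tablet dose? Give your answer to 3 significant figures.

Systemic exposure from an extravascular dose = F × D_ev, so the equivalent IV dose is F × D_ev.
D_iv = F × D_ev = 0.71 × 100 = 71 mg

D_iv = 71.0 mg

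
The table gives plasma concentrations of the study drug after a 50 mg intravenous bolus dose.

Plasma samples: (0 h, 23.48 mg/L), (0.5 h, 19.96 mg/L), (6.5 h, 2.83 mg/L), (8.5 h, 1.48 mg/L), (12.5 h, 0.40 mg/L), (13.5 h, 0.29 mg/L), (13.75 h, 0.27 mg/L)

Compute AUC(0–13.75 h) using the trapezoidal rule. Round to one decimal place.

AUC = 87.7 mg/L·h

Trapezoidal AUC_0→13.75:
  [0→0.5]: (23.48+19.96)/2 × 0.5 = 10.86
  [0.5→6.5]: (19.96+2.83)/2 × 6 = 68.37
  [6.5→8.5]: (2.83+1.48)/2 × 2 = 4.31
  [8.5→12.5]: (1.48+0.40)/2 × 4 = 3.76
  [12.5→13.5]: (0.40+0.29)/2 × 1 = 0.345
  [13.5→13.75]: (0.29+0.27)/2 × 0.25 = 0.07
  Sum = 87.715 mg/L·h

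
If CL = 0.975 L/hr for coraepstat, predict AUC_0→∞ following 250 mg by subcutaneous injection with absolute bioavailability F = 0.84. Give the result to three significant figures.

AUC = 215 mg/L·hr

AUC_0→∞ = F × Dose / CL
        = 0.84 × 250 / 0.975 = 215.385 mg/L·hr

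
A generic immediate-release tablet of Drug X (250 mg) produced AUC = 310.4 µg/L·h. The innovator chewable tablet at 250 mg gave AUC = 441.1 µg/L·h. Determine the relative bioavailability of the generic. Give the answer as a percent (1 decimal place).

F_rel = (AUC_test/D_test) / (AUC_ref/D_ref)
      = (310.4/250) / (441.1/250)
      = 1.2416 / 1.7644 = 0.7037 = 70.37%

F_rel = 70.4%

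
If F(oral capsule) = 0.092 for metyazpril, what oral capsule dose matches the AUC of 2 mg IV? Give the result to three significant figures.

For equal systemic exposure: F × D_ev = D_iv
D_ev = D_iv / F = 2 / 0.092 = 21.7391 mg

D_oral = 21.7 mg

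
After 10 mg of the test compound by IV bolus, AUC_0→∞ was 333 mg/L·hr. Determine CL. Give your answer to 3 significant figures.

CL = Dose_iv / AUC_0→∞
   = 10 / 333 = 0.03003 L/hr

CL = 0.0300 L/hr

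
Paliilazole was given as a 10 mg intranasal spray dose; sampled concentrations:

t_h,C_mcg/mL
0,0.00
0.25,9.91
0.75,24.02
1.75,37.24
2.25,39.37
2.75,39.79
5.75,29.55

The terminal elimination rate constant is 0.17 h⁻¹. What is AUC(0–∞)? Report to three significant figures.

AUC = 357 mcg/mL·h

Trapezoidal AUC_0→5.75:
  [0→0.25]: (0.00+9.91)/2 × 0.25 = 1.23875
  [0.25→0.75]: (9.91+24.02)/2 × 0.5 = 8.4825
  [0.75→1.75]: (24.02+37.24)/2 × 1 = 30.63
  [1.75→2.25]: (37.24+39.37)/2 × 0.5 = 19.1525
  [2.25→2.75]: (39.37+39.79)/2 × 0.5 = 19.79
  [2.75→5.75]: (39.79+29.55)/2 × 3 = 104.01
  Sum = 183.30375 mcg/mL·h
Extrapolated tail: C_last / k_e = 29.55 / 0.17 = 173.824
AUC_0→∞ = 183.30375 + 173.824 = 357.12775 mcg/mL·h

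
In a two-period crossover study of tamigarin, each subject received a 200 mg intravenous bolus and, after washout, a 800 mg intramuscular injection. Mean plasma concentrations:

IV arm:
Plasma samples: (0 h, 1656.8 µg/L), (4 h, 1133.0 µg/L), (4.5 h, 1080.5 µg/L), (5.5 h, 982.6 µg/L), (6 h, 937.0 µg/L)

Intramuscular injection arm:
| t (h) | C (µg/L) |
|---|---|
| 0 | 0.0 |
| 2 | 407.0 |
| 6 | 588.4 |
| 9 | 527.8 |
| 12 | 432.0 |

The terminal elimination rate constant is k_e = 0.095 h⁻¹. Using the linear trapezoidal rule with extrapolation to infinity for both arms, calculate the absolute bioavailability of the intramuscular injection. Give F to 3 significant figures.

Trapezoidal AUC_0→6 (IV):
  [0→4]: (1656.8+1133.0)/2 × 4 = 5579.6
  [4→4.5]: (1133.0+1080.5)/2 × 0.5 = 553.375
  [4.5→5.5]: (1080.5+982.6)/2 × 1 = 1031.55
  [5.5→6]: (982.6+937.0)/2 × 0.5 = 479.9
  Sum = 7644.425 µg/L·h
IV tail: 937.0/0.095 = 9863.158; AUC_iv,0→∞ = 7644.425 + 9863.158 = 17507.583 µg/L·h
Trapezoidal AUC_0→12 (intramuscular injection):
  [0→2]: (0.0+407.0)/2 × 2 = 407.0
  [2→6]: (407.0+588.4)/2 × 4 = 1990.8
  [6→9]: (588.4+527.8)/2 × 3 = 1674.3
  [9→12]: (527.8+432.0)/2 × 3 = 1439.7
  Sum = 5511.8 µg/L·h
intramuscular injection tail: 432.0/0.095 = 4547.368; AUC_ev,0→∞ = 5511.8 + 4547.368 = 10059.168 µg/L·h
F = (AUC_ev/D_ev)/(AUC_iv/D_iv) = (10059.168/800)/(17507.583/200) = 12.57396/87.537915 = 0.1436

F = 0.144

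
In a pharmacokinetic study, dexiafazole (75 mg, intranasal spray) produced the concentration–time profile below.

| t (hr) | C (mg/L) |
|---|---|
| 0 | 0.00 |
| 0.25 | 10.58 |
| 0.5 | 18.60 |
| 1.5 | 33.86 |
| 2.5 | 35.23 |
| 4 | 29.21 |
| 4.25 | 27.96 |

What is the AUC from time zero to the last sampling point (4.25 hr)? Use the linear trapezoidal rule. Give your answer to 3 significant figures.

AUC = 121 mg/L·hr

Trapezoidal AUC_0→4.25:
  [0→0.25]: (0.00+10.58)/2 × 0.25 = 1.3225
  [0.25→0.5]: (10.58+18.60)/2 × 0.25 = 3.6475
  [0.5→1.5]: (18.60+33.86)/2 × 1 = 26.23
  [1.5→2.5]: (33.86+35.23)/2 × 1 = 34.545
  [2.5→4]: (35.23+29.21)/2 × 1.5 = 48.33
  [4→4.25]: (29.21+27.96)/2 × 0.25 = 7.14625
  Sum = 121.22125 mg/L·hr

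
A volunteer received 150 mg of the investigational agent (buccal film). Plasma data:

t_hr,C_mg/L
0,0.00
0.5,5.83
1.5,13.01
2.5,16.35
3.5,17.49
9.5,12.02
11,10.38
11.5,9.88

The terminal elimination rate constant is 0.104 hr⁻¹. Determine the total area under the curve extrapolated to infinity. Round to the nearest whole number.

AUC = 248 mg/L·hr

Trapezoidal AUC_0→11.5:
  [0→0.5]: (0.00+5.83)/2 × 0.5 = 1.4575
  [0.5→1.5]: (5.83+13.01)/2 × 1 = 9.42
  [1.5→2.5]: (13.01+16.35)/2 × 1 = 14.68
  [2.5→3.5]: (16.35+17.49)/2 × 1 = 16.92
  [3.5→9.5]: (17.49+12.02)/2 × 6 = 88.53
  [9.5→11]: (12.02+10.38)/2 × 1.5 = 16.8
  [11→11.5]: (10.38+9.88)/2 × 0.5 = 5.065
  Sum = 152.8725 mg/L·hr
Extrapolated tail: C_last / k_e = 9.88 / 0.104 = 95.000
AUC_0→∞ = 152.8725 + 95.000 = 247.8725 mg/L·hr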